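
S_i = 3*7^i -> [3, 21, 147, 1029, 7203]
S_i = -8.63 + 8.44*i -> [-8.63, -0.19, 8.25, 16.69, 25.13]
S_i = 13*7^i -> [13, 91, 637, 4459, 31213]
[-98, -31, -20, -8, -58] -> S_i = Random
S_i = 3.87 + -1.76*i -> [3.87, 2.11, 0.35, -1.41, -3.17]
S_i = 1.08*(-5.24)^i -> [1.08, -5.66, 29.65, -155.39, 814.23]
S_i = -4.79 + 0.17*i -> [-4.79, -4.62, -4.45, -4.28, -4.11]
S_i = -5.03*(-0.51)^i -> [-5.03, 2.57, -1.31, 0.67, -0.34]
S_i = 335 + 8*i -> [335, 343, 351, 359, 367]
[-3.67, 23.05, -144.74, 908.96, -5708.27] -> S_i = -3.67*(-6.28)^i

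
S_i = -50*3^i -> [-50, -150, -450, -1350, -4050]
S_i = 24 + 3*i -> [24, 27, 30, 33, 36]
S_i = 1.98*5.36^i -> [1.98, 10.61, 56.88, 304.9, 1634.27]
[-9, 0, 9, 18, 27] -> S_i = -9 + 9*i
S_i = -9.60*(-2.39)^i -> [-9.6, 22.94, -54.84, 131.06, -313.23]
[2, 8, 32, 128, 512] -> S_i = 2*4^i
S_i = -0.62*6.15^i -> [-0.62, -3.81, -23.45, -144.22, -886.94]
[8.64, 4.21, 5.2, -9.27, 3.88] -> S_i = Random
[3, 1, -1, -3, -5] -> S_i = 3 + -2*i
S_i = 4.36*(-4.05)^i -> [4.36, -17.66, 71.51, -289.64, 1173.02]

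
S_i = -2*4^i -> [-2, -8, -32, -128, -512]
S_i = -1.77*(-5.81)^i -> [-1.77, 10.28, -59.75, 347.14, -2016.87]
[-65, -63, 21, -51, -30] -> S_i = Random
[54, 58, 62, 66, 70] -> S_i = 54 + 4*i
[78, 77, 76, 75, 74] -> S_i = 78 + -1*i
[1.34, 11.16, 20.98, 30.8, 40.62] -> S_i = 1.34 + 9.82*i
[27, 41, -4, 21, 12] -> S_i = Random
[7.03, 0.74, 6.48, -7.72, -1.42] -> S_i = Random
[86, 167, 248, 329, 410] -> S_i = 86 + 81*i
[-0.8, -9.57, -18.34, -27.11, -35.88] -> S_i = -0.80 + -8.77*i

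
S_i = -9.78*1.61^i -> [-9.78, -15.75, -25.35, -40.81, -65.71]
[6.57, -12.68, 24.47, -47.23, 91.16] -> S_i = 6.57*(-1.93)^i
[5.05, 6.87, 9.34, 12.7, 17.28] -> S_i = 5.05*1.36^i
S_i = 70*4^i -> [70, 280, 1120, 4480, 17920]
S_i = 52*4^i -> [52, 208, 832, 3328, 13312]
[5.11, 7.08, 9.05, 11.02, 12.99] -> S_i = 5.11 + 1.97*i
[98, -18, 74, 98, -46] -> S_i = Random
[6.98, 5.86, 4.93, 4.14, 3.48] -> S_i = 6.98*0.84^i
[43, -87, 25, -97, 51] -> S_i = Random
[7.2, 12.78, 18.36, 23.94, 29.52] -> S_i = 7.20 + 5.58*i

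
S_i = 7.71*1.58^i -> [7.71, 12.18, 19.25, 30.41, 48.05]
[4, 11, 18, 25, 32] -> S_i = 4 + 7*i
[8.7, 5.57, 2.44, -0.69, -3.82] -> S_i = 8.70 + -3.13*i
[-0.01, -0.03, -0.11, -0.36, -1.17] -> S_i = -0.01*3.29^i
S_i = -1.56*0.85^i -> [-1.56, -1.33, -1.13, -0.96, -0.81]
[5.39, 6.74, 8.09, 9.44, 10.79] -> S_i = 5.39 + 1.35*i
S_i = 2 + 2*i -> [2, 4, 6, 8, 10]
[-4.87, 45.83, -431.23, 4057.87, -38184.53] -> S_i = -4.87*(-9.41)^i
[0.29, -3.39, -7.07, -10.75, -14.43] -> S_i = 0.29 + -3.68*i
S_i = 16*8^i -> [16, 128, 1024, 8192, 65536]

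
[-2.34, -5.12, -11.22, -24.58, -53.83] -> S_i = -2.34*2.19^i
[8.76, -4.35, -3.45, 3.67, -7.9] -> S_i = Random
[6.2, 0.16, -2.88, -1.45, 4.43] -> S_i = Random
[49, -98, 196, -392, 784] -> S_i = 49*-2^i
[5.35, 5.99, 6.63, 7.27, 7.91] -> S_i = 5.35 + 0.64*i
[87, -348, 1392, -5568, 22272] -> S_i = 87*-4^i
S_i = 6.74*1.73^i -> [6.74, 11.66, 20.17, 34.9, 60.37]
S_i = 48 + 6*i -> [48, 54, 60, 66, 72]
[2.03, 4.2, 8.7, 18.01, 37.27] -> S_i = 2.03*2.07^i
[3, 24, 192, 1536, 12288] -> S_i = 3*8^i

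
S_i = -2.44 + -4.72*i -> [-2.44, -7.16, -11.88, -16.6, -21.32]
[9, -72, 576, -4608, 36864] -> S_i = 9*-8^i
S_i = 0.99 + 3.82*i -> [0.99, 4.81, 8.63, 12.45, 16.27]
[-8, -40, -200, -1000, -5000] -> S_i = -8*5^i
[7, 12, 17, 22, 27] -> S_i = 7 + 5*i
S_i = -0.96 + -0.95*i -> [-0.96, -1.91, -2.86, -3.81, -4.76]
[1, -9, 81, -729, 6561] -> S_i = 1*-9^i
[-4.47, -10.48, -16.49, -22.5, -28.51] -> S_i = -4.47 + -6.01*i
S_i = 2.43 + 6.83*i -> [2.43, 9.26, 16.09, 22.92, 29.75]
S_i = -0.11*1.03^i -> [-0.11, -0.11, -0.12, -0.12, -0.12]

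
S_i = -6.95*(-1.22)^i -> [-6.95, 8.48, -10.34, 12.62, -15.4]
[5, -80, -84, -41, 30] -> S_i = Random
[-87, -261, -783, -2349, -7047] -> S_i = -87*3^i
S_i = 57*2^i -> [57, 114, 228, 456, 912]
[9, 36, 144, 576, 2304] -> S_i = 9*4^i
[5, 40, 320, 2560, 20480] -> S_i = 5*8^i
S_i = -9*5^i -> [-9, -45, -225, -1125, -5625]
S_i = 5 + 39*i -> [5, 44, 83, 122, 161]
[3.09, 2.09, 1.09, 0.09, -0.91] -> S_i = 3.09 + -1.00*i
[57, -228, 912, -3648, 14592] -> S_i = 57*-4^i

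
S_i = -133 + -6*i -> [-133, -139, -145, -151, -157]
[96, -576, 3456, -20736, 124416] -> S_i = 96*-6^i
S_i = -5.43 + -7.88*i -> [-5.43, -13.31, -21.19, -29.07, -36.95]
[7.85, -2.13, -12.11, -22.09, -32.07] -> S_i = 7.85 + -9.98*i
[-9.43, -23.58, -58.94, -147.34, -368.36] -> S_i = -9.43*2.50^i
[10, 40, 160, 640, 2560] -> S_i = 10*4^i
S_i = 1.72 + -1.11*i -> [1.72, 0.61, -0.5, -1.61, -2.72]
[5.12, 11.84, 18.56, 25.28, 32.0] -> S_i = 5.12 + 6.72*i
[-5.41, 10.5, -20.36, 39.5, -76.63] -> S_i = -5.41*(-1.94)^i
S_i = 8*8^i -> [8, 64, 512, 4096, 32768]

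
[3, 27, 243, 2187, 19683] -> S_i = 3*9^i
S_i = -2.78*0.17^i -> [-2.78, -0.47, -0.08, -0.01, -0.0]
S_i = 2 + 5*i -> [2, 7, 12, 17, 22]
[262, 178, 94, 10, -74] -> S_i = 262 + -84*i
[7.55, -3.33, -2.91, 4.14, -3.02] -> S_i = Random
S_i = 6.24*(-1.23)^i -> [6.24, -7.68, 9.44, -11.61, 14.28]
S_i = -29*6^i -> [-29, -174, -1044, -6264, -37584]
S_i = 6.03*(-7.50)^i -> [6.03, -45.22, 339.19, -2543.91, 19079.3]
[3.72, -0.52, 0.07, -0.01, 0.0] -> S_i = 3.72*(-0.14)^i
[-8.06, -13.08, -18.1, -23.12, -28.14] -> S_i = -8.06 + -5.02*i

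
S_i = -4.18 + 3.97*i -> [-4.18, -0.21, 3.76, 7.73, 11.7]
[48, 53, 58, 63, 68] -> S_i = 48 + 5*i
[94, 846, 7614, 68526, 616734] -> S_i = 94*9^i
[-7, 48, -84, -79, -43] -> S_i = Random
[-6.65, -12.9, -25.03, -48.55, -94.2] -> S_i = -6.65*1.94^i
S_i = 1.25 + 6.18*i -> [1.25, 7.43, 13.61, 19.79, 25.97]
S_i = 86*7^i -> [86, 602, 4214, 29498, 206486]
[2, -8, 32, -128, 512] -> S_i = 2*-4^i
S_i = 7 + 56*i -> [7, 63, 119, 175, 231]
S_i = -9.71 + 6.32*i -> [-9.71, -3.39, 2.93, 9.25, 15.57]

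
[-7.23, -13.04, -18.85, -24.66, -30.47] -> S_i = -7.23 + -5.81*i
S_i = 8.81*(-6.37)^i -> [8.81, -56.12, 357.48, -2277.16, 14505.53]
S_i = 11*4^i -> [11, 44, 176, 704, 2816]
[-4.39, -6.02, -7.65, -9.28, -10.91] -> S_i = -4.39 + -1.63*i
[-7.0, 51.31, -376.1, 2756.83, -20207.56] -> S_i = -7.00*(-7.33)^i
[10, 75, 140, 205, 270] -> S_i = 10 + 65*i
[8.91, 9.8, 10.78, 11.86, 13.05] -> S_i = 8.91*1.10^i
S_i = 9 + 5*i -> [9, 14, 19, 24, 29]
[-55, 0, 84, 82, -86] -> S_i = Random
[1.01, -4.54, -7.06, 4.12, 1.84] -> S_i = Random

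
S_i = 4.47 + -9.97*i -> [4.47, -5.5, -15.47, -25.44, -35.41]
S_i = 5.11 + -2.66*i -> [5.11, 2.45, -0.21, -2.87, -5.53]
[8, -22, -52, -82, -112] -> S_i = 8 + -30*i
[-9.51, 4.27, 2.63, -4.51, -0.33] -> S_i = Random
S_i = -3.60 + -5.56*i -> [-3.6, -9.16, -14.72, -20.28, -25.84]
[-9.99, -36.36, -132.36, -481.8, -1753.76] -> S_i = -9.99*3.64^i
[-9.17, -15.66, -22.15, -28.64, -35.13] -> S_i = -9.17 + -6.49*i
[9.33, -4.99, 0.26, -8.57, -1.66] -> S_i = Random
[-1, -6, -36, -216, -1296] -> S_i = -1*6^i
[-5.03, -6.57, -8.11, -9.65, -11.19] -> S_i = -5.03 + -1.54*i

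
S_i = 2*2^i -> [2, 4, 8, 16, 32]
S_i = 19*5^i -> [19, 95, 475, 2375, 11875]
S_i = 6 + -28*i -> [6, -22, -50, -78, -106]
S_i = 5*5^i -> [5, 25, 125, 625, 3125]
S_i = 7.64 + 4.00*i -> [7.64, 11.64, 15.64, 19.64, 23.64]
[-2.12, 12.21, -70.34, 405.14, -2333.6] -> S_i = -2.12*(-5.76)^i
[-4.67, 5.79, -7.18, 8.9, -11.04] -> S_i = -4.67*(-1.24)^i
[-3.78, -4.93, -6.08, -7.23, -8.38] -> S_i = -3.78 + -1.15*i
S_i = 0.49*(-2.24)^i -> [0.49, -1.1, 2.46, -5.51, 12.34]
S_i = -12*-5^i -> [-12, 60, -300, 1500, -7500]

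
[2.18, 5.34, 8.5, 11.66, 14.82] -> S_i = 2.18 + 3.16*i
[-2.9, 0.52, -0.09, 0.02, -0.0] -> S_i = -2.90*(-0.18)^i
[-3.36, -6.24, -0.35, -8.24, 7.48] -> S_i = Random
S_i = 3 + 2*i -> [3, 5, 7, 9, 11]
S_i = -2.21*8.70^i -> [-2.21, -19.23, -167.27, -1455.29, -12661.04]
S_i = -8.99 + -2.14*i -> [-8.99, -11.13, -13.27, -15.41, -17.55]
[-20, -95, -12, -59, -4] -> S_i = Random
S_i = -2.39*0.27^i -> [-2.39, -0.65, -0.17, -0.05, -0.01]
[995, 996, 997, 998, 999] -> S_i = 995 + 1*i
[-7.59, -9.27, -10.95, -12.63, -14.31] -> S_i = -7.59 + -1.68*i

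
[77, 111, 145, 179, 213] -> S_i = 77 + 34*i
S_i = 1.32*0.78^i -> [1.32, 1.03, 0.8, 0.63, 0.49]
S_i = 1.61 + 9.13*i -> [1.61, 10.74, 19.87, 29.0, 38.13]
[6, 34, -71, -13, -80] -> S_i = Random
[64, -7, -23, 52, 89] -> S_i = Random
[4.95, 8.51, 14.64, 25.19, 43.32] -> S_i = 4.95*1.72^i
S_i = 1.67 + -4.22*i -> [1.67, -2.55, -6.77, -10.99, -15.21]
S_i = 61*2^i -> [61, 122, 244, 488, 976]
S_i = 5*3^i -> [5, 15, 45, 135, 405]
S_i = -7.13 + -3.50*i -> [-7.13, -10.63, -14.13, -17.63, -21.13]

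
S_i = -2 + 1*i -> [-2, -1, 0, 1, 2]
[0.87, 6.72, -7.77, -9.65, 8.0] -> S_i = Random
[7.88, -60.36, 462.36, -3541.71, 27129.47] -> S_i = 7.88*(-7.66)^i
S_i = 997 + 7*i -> [997, 1004, 1011, 1018, 1025]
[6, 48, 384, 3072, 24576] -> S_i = 6*8^i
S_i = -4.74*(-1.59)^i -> [-4.74, 7.54, -11.98, 19.05, -30.29]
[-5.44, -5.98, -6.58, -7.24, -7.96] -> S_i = -5.44*1.10^i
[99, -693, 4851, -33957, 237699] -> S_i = 99*-7^i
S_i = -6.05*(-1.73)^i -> [-6.05, 10.47, -18.11, 31.33, -54.19]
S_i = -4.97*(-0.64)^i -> [-4.97, 3.18, -2.04, 1.3, -0.83]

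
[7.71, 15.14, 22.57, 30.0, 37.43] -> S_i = 7.71 + 7.43*i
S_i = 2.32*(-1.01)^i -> [2.32, -2.34, 2.37, -2.39, 2.41]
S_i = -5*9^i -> [-5, -45, -405, -3645, -32805]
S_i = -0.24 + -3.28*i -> [-0.24, -3.52, -6.8, -10.08, -13.36]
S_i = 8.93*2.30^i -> [8.93, 20.54, 47.24, 108.65, 249.9]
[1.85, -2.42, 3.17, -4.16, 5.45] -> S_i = 1.85*(-1.31)^i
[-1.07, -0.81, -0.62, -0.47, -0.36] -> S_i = -1.07*0.76^i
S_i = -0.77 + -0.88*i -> [-0.77, -1.65, -2.53, -3.41, -4.29]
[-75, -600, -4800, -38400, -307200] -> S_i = -75*8^i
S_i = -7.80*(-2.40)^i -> [-7.8, 18.72, -44.93, 107.83, -258.79]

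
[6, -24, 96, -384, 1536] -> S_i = 6*-4^i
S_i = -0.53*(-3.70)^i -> [-0.53, 1.96, -7.26, 26.85, -99.33]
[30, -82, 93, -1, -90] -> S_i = Random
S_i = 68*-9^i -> [68, -612, 5508, -49572, 446148]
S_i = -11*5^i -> [-11, -55, -275, -1375, -6875]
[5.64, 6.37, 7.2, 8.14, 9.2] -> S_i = 5.64*1.13^i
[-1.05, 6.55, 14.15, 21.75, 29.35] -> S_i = -1.05 + 7.60*i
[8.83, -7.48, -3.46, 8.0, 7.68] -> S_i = Random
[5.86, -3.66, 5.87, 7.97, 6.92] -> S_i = Random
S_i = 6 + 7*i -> [6, 13, 20, 27, 34]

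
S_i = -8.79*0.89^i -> [-8.79, -7.82, -6.96, -6.2, -5.52]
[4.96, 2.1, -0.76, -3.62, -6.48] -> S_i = 4.96 + -2.86*i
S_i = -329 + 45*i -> [-329, -284, -239, -194, -149]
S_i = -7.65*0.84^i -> [-7.65, -6.43, -5.4, -4.53, -3.81]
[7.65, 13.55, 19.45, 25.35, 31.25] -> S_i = 7.65 + 5.90*i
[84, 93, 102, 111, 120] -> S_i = 84 + 9*i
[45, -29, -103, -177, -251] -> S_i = 45 + -74*i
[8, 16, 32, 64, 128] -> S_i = 8*2^i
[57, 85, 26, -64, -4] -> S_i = Random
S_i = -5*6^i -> [-5, -30, -180, -1080, -6480]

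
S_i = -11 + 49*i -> [-11, 38, 87, 136, 185]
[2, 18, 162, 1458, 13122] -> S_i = 2*9^i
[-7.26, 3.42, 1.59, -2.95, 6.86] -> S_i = Random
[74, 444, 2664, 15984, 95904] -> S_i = 74*6^i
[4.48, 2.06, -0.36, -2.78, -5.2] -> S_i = 4.48 + -2.42*i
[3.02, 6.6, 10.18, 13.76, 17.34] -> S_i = 3.02 + 3.58*i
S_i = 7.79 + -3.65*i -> [7.79, 4.14, 0.49, -3.16, -6.81]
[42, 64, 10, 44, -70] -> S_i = Random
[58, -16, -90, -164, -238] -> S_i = 58 + -74*i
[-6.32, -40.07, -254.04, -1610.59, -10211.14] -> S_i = -6.32*6.34^i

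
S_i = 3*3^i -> [3, 9, 27, 81, 243]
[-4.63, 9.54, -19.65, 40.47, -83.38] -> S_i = -4.63*(-2.06)^i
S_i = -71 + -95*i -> [-71, -166, -261, -356, -451]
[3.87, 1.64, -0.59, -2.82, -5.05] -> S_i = 3.87 + -2.23*i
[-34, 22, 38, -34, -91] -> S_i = Random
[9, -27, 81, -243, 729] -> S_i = 9*-3^i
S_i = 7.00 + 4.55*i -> [7.0, 11.55, 16.1, 20.65, 25.2]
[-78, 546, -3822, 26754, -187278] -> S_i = -78*-7^i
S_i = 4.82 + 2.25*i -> [4.82, 7.07, 9.32, 11.57, 13.82]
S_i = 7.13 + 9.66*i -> [7.13, 16.79, 26.45, 36.11, 45.77]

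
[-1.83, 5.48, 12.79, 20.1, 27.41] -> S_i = -1.83 + 7.31*i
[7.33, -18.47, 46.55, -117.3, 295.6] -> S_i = 7.33*(-2.52)^i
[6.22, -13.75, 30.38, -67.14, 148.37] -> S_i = 6.22*(-2.21)^i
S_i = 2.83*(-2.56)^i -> [2.83, -7.24, 18.55, -47.48, 121.55]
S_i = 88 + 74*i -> [88, 162, 236, 310, 384]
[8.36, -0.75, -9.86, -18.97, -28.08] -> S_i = 8.36 + -9.11*i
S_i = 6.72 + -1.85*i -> [6.72, 4.87, 3.02, 1.17, -0.68]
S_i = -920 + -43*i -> [-920, -963, -1006, -1049, -1092]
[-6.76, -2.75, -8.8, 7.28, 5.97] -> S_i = Random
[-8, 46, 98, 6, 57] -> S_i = Random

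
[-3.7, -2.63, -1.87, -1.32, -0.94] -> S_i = -3.70*0.71^i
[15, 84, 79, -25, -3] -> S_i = Random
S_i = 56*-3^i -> [56, -168, 504, -1512, 4536]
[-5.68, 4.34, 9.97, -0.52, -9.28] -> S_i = Random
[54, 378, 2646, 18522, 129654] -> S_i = 54*7^i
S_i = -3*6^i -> [-3, -18, -108, -648, -3888]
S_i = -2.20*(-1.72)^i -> [-2.2, 3.78, -6.51, 11.19, -19.25]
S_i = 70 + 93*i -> [70, 163, 256, 349, 442]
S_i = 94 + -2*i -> [94, 92, 90, 88, 86]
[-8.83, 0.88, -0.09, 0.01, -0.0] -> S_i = -8.83*(-0.10)^i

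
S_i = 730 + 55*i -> [730, 785, 840, 895, 950]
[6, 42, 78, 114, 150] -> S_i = 6 + 36*i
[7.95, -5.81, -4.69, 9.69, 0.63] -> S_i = Random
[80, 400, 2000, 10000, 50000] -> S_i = 80*5^i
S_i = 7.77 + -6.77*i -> [7.77, 1.0, -5.77, -12.54, -19.31]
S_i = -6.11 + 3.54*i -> [-6.11, -2.57, 0.97, 4.51, 8.05]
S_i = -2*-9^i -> [-2, 18, -162, 1458, -13122]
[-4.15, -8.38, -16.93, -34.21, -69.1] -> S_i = -4.15*2.02^i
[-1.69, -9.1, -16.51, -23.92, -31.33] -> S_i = -1.69 + -7.41*i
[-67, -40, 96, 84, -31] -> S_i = Random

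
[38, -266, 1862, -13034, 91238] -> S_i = 38*-7^i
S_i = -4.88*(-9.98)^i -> [-4.88, 48.7, -486.05, 4850.78, -48410.77]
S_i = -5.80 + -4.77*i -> [-5.8, -10.57, -15.34, -20.11, -24.88]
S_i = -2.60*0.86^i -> [-2.6, -2.24, -1.92, -1.65, -1.42]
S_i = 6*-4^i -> [6, -24, 96, -384, 1536]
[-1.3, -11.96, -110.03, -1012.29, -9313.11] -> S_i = -1.30*9.20^i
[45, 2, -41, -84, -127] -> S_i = 45 + -43*i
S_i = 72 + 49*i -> [72, 121, 170, 219, 268]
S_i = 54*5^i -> [54, 270, 1350, 6750, 33750]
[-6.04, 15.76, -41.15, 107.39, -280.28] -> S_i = -6.04*(-2.61)^i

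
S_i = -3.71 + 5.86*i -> [-3.71, 2.15, 8.01, 13.87, 19.73]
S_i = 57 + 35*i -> [57, 92, 127, 162, 197]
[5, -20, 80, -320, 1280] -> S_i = 5*-4^i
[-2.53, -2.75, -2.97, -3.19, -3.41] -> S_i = -2.53 + -0.22*i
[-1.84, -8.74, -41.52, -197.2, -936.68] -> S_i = -1.84*4.75^i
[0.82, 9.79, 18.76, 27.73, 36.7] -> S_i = 0.82 + 8.97*i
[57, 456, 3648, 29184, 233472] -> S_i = 57*8^i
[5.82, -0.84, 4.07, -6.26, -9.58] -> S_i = Random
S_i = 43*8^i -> [43, 344, 2752, 22016, 176128]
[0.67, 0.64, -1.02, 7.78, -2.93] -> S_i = Random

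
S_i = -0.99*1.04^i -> [-0.99, -1.03, -1.07, -1.11, -1.16]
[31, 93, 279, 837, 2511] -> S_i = 31*3^i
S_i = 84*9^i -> [84, 756, 6804, 61236, 551124]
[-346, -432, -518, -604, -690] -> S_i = -346 + -86*i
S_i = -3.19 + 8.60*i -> [-3.19, 5.41, 14.01, 22.61, 31.21]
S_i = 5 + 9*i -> [5, 14, 23, 32, 41]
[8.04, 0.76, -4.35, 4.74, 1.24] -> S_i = Random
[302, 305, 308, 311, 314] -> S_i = 302 + 3*i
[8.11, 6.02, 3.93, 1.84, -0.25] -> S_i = 8.11 + -2.09*i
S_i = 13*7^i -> [13, 91, 637, 4459, 31213]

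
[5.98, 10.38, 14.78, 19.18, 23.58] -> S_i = 5.98 + 4.40*i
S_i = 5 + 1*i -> [5, 6, 7, 8, 9]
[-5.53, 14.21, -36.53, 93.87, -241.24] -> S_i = -5.53*(-2.57)^i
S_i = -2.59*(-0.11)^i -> [-2.59, 0.28, -0.03, 0.0, -0.0]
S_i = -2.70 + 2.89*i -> [-2.7, 0.19, 3.08, 5.97, 8.86]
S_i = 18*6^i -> [18, 108, 648, 3888, 23328]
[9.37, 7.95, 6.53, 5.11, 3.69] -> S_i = 9.37 + -1.42*i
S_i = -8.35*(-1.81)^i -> [-8.35, 15.11, -27.36, 49.51, -89.62]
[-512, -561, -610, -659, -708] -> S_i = -512 + -49*i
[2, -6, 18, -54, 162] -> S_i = 2*-3^i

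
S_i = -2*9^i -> [-2, -18, -162, -1458, -13122]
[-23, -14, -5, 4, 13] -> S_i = -23 + 9*i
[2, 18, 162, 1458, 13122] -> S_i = 2*9^i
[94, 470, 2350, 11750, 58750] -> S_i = 94*5^i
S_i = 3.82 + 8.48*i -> [3.82, 12.3, 20.78, 29.26, 37.74]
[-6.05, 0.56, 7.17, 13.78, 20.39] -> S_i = -6.05 + 6.61*i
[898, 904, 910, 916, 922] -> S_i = 898 + 6*i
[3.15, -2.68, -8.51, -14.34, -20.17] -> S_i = 3.15 + -5.83*i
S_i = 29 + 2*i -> [29, 31, 33, 35, 37]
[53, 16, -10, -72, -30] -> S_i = Random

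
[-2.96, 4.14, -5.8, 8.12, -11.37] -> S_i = -2.96*(-1.40)^i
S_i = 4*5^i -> [4, 20, 100, 500, 2500]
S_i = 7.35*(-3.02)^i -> [7.35, -22.2, 67.03, -202.45, 611.39]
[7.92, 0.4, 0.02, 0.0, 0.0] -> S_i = 7.92*0.05^i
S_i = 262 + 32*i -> [262, 294, 326, 358, 390]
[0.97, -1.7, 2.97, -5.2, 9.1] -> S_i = 0.97*(-1.75)^i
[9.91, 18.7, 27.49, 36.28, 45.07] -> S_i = 9.91 + 8.79*i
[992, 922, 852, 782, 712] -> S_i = 992 + -70*i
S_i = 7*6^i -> [7, 42, 252, 1512, 9072]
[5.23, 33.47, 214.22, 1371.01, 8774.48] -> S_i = 5.23*6.40^i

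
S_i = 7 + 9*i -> [7, 16, 25, 34, 43]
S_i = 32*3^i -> [32, 96, 288, 864, 2592]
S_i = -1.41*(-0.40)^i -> [-1.41, 0.56, -0.23, 0.09, -0.04]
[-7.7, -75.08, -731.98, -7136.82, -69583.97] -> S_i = -7.70*9.75^i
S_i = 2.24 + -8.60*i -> [2.24, -6.36, -14.96, -23.56, -32.16]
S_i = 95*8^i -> [95, 760, 6080, 48640, 389120]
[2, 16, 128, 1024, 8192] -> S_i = 2*8^i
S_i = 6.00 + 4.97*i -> [6.0, 10.97, 15.94, 20.91, 25.88]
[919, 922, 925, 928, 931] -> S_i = 919 + 3*i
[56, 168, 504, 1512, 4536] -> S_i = 56*3^i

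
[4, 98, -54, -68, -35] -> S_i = Random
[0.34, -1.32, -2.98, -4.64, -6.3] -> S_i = 0.34 + -1.66*i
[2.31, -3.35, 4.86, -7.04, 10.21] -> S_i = 2.31*(-1.45)^i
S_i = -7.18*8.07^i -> [-7.18, -57.94, -467.6, -3773.51, -30452.19]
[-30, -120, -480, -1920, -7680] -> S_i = -30*4^i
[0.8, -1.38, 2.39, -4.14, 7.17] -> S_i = 0.80*(-1.73)^i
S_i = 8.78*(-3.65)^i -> [8.78, -32.05, 116.97, -426.95, 1558.35]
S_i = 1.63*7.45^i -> [1.63, 12.14, 90.47, 673.99, 5021.26]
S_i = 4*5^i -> [4, 20, 100, 500, 2500]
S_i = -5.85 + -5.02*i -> [-5.85, -10.87, -15.89, -20.91, -25.93]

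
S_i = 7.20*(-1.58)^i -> [7.2, -11.38, 17.97, -28.4, 44.87]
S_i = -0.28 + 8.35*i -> [-0.28, 8.07, 16.42, 24.77, 33.12]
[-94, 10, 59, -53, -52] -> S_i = Random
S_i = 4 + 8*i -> [4, 12, 20, 28, 36]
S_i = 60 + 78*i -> [60, 138, 216, 294, 372]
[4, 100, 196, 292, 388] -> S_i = 4 + 96*i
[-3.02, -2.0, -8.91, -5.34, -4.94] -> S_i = Random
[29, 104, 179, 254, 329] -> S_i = 29 + 75*i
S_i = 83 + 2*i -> [83, 85, 87, 89, 91]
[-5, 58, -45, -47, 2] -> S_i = Random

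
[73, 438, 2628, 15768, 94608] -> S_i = 73*6^i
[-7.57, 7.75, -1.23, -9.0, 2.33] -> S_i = Random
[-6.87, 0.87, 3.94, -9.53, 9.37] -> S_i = Random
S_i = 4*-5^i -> [4, -20, 100, -500, 2500]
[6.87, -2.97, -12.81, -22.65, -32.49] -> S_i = 6.87 + -9.84*i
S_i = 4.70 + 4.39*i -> [4.7, 9.09, 13.48, 17.87, 22.26]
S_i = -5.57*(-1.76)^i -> [-5.57, 9.8, -17.25, 30.37, -53.44]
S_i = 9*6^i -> [9, 54, 324, 1944, 11664]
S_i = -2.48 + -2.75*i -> [-2.48, -5.23, -7.98, -10.73, -13.48]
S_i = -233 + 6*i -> [-233, -227, -221, -215, -209]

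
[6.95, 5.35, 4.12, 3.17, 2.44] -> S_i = 6.95*0.77^i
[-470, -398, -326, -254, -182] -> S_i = -470 + 72*i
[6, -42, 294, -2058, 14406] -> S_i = 6*-7^i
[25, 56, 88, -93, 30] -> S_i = Random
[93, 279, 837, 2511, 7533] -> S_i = 93*3^i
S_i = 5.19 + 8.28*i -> [5.19, 13.47, 21.75, 30.03, 38.31]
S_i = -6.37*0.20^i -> [-6.37, -1.27, -0.25, -0.05, -0.01]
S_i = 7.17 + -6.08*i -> [7.17, 1.09, -4.99, -11.07, -17.15]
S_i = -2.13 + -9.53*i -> [-2.13, -11.66, -21.19, -30.72, -40.25]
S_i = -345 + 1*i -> [-345, -344, -343, -342, -341]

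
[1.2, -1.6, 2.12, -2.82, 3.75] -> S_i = 1.20*(-1.33)^i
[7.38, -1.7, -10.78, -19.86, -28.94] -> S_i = 7.38 + -9.08*i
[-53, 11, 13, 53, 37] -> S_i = Random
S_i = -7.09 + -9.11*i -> [-7.09, -16.2, -25.31, -34.42, -43.53]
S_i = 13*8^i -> [13, 104, 832, 6656, 53248]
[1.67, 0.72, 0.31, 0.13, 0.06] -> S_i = 1.67*0.43^i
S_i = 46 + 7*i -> [46, 53, 60, 67, 74]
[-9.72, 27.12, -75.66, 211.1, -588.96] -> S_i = -9.72*(-2.79)^i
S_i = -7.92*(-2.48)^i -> [-7.92, 19.64, -48.71, 120.8, -299.59]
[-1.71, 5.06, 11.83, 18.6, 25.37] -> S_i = -1.71 + 6.77*i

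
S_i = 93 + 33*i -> [93, 126, 159, 192, 225]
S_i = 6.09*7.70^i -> [6.09, 46.89, 361.08, 2780.29, 21408.2]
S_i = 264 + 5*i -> [264, 269, 274, 279, 284]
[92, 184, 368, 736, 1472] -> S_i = 92*2^i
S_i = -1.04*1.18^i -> [-1.04, -1.23, -1.45, -1.71, -2.02]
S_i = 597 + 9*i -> [597, 606, 615, 624, 633]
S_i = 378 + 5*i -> [378, 383, 388, 393, 398]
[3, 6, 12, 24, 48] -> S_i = 3*2^i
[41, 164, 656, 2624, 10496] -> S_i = 41*4^i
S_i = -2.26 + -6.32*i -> [-2.26, -8.58, -14.9, -21.22, -27.54]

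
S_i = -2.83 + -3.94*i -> [-2.83, -6.77, -10.71, -14.65, -18.59]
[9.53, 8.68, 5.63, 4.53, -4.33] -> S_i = Random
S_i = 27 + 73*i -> [27, 100, 173, 246, 319]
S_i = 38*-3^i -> [38, -114, 342, -1026, 3078]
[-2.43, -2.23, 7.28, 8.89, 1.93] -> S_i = Random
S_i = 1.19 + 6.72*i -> [1.19, 7.91, 14.63, 21.35, 28.07]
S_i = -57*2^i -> [-57, -114, -228, -456, -912]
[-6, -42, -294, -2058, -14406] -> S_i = -6*7^i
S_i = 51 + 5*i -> [51, 56, 61, 66, 71]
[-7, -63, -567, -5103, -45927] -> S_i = -7*9^i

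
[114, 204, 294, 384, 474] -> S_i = 114 + 90*i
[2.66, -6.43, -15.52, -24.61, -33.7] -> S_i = 2.66 + -9.09*i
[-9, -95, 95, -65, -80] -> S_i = Random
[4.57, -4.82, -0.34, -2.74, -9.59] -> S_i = Random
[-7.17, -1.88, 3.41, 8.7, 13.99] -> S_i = -7.17 + 5.29*i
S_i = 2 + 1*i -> [2, 3, 4, 5, 6]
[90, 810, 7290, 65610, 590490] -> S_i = 90*9^i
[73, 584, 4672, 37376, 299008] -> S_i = 73*8^i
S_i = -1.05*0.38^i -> [-1.05, -0.4, -0.15, -0.06, -0.02]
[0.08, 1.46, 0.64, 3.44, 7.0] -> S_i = Random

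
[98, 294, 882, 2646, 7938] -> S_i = 98*3^i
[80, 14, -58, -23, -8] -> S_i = Random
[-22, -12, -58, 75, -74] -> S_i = Random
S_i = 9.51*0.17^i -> [9.51, 1.62, 0.27, 0.05, 0.01]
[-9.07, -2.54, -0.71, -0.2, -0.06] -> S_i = -9.07*0.28^i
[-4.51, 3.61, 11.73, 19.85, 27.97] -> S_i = -4.51 + 8.12*i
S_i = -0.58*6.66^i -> [-0.58, -3.86, -25.73, -171.34, -1141.1]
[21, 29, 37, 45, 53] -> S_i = 21 + 8*i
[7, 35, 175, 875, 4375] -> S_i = 7*5^i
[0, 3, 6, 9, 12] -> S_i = 0 + 3*i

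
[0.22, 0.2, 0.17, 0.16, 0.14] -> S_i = 0.22*0.89^i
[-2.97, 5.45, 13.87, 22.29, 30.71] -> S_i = -2.97 + 8.42*i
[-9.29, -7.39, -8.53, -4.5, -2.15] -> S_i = Random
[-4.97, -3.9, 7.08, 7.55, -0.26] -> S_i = Random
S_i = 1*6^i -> [1, 6, 36, 216, 1296]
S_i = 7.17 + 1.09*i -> [7.17, 8.26, 9.35, 10.44, 11.53]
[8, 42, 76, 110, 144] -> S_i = 8 + 34*i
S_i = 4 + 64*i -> [4, 68, 132, 196, 260]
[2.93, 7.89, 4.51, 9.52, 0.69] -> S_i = Random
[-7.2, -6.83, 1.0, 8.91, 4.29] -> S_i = Random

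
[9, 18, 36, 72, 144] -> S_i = 9*2^i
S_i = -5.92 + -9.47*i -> [-5.92, -15.39, -24.86, -34.33, -43.8]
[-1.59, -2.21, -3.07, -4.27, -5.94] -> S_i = -1.59*1.39^i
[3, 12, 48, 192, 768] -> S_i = 3*4^i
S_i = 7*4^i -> [7, 28, 112, 448, 1792]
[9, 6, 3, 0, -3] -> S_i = 9 + -3*i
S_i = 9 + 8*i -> [9, 17, 25, 33, 41]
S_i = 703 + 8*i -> [703, 711, 719, 727, 735]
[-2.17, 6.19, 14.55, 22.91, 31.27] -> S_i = -2.17 + 8.36*i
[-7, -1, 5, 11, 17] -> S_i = -7 + 6*i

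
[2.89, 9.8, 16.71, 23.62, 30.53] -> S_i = 2.89 + 6.91*i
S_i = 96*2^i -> [96, 192, 384, 768, 1536]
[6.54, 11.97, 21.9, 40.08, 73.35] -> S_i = 6.54*1.83^i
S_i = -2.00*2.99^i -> [-2.0, -5.98, -17.88, -53.46, -159.85]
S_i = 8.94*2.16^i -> [8.94, 19.31, 41.71, 90.09, 194.6]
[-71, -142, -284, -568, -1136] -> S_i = -71*2^i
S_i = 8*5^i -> [8, 40, 200, 1000, 5000]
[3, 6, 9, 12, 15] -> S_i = 3 + 3*i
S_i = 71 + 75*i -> [71, 146, 221, 296, 371]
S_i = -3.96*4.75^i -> [-3.96, -18.81, -89.35, -424.4, -2015.9]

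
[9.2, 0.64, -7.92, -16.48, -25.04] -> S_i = 9.20 + -8.56*i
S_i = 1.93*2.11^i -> [1.93, 4.07, 8.59, 18.13, 38.25]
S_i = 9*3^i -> [9, 27, 81, 243, 729]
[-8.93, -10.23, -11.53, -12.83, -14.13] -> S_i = -8.93 + -1.30*i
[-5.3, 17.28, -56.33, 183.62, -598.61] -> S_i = -5.30*(-3.26)^i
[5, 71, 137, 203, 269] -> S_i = 5 + 66*i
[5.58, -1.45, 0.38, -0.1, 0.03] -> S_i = 5.58*(-0.26)^i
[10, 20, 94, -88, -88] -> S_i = Random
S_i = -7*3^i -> [-7, -21, -63, -189, -567]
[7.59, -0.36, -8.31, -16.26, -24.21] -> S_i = 7.59 + -7.95*i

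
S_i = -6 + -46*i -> [-6, -52, -98, -144, -190]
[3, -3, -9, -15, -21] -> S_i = 3 + -6*i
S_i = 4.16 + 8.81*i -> [4.16, 12.97, 21.78, 30.59, 39.4]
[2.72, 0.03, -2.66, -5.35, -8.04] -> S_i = 2.72 + -2.69*i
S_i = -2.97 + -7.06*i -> [-2.97, -10.03, -17.09, -24.15, -31.21]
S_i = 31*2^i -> [31, 62, 124, 248, 496]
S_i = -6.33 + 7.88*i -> [-6.33, 1.55, 9.43, 17.31, 25.19]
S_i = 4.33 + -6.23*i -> [4.33, -1.9, -8.13, -14.36, -20.59]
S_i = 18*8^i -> [18, 144, 1152, 9216, 73728]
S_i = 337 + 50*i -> [337, 387, 437, 487, 537]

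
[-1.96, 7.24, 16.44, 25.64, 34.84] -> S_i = -1.96 + 9.20*i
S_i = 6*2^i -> [6, 12, 24, 48, 96]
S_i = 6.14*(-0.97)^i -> [6.14, -5.96, 5.78, -5.6, 5.44]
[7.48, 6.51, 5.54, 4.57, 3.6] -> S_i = 7.48 + -0.97*i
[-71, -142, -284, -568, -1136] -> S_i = -71*2^i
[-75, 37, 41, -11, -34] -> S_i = Random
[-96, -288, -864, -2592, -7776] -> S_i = -96*3^i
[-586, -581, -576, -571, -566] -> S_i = -586 + 5*i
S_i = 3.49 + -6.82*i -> [3.49, -3.33, -10.15, -16.97, -23.79]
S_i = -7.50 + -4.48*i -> [-7.5, -11.98, -16.46, -20.94, -25.42]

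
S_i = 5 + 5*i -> [5, 10, 15, 20, 25]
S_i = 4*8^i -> [4, 32, 256, 2048, 16384]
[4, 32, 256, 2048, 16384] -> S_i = 4*8^i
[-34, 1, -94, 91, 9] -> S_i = Random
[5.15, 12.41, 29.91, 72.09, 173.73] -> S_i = 5.15*2.41^i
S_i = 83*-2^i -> [83, -166, 332, -664, 1328]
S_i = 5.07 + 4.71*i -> [5.07, 9.78, 14.49, 19.2, 23.91]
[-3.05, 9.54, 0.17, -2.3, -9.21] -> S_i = Random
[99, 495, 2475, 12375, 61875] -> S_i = 99*5^i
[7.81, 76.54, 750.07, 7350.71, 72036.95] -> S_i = 7.81*9.80^i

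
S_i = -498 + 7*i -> [-498, -491, -484, -477, -470]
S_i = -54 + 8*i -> [-54, -46, -38, -30, -22]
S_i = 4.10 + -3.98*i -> [4.1, 0.12, -3.86, -7.84, -11.82]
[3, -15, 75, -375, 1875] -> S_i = 3*-5^i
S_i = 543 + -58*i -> [543, 485, 427, 369, 311]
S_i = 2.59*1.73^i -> [2.59, 4.48, 7.75, 13.41, 23.2]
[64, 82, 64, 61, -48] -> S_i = Random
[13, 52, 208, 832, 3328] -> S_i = 13*4^i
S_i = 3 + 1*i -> [3, 4, 5, 6, 7]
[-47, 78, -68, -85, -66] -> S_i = Random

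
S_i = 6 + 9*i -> [6, 15, 24, 33, 42]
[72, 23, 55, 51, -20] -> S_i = Random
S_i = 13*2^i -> [13, 26, 52, 104, 208]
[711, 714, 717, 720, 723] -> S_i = 711 + 3*i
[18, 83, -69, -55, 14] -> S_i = Random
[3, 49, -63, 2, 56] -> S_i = Random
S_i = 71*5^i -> [71, 355, 1775, 8875, 44375]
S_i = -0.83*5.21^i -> [-0.83, -4.32, -22.53, -117.38, -611.55]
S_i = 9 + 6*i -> [9, 15, 21, 27, 33]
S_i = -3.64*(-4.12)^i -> [-3.64, 15.0, -61.79, 254.56, -1048.79]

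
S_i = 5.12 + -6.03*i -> [5.12, -0.91, -6.94, -12.97, -19.0]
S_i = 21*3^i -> [21, 63, 189, 567, 1701]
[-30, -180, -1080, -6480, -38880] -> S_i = -30*6^i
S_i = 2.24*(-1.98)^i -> [2.24, -4.44, 8.78, -17.39, 34.43]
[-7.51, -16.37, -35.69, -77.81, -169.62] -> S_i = -7.51*2.18^i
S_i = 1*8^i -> [1, 8, 64, 512, 4096]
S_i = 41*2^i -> [41, 82, 164, 328, 656]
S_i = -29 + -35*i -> [-29, -64, -99, -134, -169]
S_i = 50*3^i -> [50, 150, 450, 1350, 4050]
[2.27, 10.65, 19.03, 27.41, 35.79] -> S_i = 2.27 + 8.38*i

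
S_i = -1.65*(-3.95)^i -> [-1.65, 6.52, -25.74, 101.69, -401.67]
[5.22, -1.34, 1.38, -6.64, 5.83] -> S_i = Random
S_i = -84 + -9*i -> [-84, -93, -102, -111, -120]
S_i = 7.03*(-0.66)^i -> [7.03, -4.64, 3.06, -2.02, 1.33]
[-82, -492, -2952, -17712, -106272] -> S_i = -82*6^i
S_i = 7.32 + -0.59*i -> [7.32, 6.73, 6.14, 5.55, 4.96]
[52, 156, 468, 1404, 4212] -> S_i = 52*3^i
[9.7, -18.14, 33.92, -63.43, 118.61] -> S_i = 9.70*(-1.87)^i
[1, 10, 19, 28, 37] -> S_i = 1 + 9*i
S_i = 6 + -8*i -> [6, -2, -10, -18, -26]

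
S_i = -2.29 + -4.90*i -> [-2.29, -7.19, -12.09, -16.99, -21.89]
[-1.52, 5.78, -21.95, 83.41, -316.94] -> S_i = -1.52*(-3.80)^i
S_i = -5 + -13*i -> [-5, -18, -31, -44, -57]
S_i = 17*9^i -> [17, 153, 1377, 12393, 111537]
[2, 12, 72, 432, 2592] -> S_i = 2*6^i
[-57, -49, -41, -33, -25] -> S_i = -57 + 8*i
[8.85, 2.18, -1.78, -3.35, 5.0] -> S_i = Random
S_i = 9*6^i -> [9, 54, 324, 1944, 11664]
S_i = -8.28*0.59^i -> [-8.28, -4.89, -2.88, -1.7, -1.0]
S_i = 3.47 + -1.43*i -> [3.47, 2.04, 0.61, -0.82, -2.25]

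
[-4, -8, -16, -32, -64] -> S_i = -4*2^i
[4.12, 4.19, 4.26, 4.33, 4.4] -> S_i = 4.12 + 0.07*i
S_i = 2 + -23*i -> [2, -21, -44, -67, -90]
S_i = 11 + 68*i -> [11, 79, 147, 215, 283]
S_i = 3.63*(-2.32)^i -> [3.63, -8.42, 19.54, -45.33, 105.16]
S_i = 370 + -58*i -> [370, 312, 254, 196, 138]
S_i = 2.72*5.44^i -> [2.72, 14.8, 80.49, 437.89, 2382.12]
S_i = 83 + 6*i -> [83, 89, 95, 101, 107]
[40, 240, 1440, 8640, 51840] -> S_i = 40*6^i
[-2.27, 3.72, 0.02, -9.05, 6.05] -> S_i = Random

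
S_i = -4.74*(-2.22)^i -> [-4.74, 10.52, -23.36, 51.86, -115.13]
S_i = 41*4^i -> [41, 164, 656, 2624, 10496]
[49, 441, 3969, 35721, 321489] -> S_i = 49*9^i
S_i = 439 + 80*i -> [439, 519, 599, 679, 759]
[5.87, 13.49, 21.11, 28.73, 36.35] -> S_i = 5.87 + 7.62*i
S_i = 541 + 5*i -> [541, 546, 551, 556, 561]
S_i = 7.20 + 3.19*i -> [7.2, 10.39, 13.58, 16.77, 19.96]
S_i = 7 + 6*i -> [7, 13, 19, 25, 31]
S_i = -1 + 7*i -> [-1, 6, 13, 20, 27]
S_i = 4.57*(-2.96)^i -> [4.57, -13.53, 40.04, -118.52, 350.82]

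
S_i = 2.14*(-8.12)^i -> [2.14, -17.38, 141.1, -1145.73, 9303.32]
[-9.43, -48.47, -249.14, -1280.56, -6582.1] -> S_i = -9.43*5.14^i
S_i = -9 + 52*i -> [-9, 43, 95, 147, 199]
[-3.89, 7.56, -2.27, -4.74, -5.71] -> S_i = Random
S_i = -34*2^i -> [-34, -68, -136, -272, -544]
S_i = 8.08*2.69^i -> [8.08, 21.74, 58.47, 157.28, 423.08]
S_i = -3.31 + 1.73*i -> [-3.31, -1.58, 0.15, 1.88, 3.61]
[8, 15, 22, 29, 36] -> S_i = 8 + 7*i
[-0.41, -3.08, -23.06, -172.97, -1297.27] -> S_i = -0.41*7.50^i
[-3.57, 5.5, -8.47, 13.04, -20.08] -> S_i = -3.57*(-1.54)^i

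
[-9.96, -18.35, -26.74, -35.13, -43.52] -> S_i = -9.96 + -8.39*i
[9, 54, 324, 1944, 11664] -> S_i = 9*6^i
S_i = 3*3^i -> [3, 9, 27, 81, 243]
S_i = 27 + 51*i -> [27, 78, 129, 180, 231]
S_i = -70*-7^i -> [-70, 490, -3430, 24010, -168070]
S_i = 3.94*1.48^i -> [3.94, 5.83, 8.63, 12.77, 18.9]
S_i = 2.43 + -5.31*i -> [2.43, -2.88, -8.19, -13.5, -18.81]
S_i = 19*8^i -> [19, 152, 1216, 9728, 77824]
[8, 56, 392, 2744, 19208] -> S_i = 8*7^i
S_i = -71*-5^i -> [-71, 355, -1775, 8875, -44375]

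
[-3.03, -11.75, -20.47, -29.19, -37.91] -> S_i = -3.03 + -8.72*i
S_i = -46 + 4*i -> [-46, -42, -38, -34, -30]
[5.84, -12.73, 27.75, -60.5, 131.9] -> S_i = 5.84*(-2.18)^i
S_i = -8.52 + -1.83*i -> [-8.52, -10.35, -12.18, -14.01, -15.84]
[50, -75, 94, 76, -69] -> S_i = Random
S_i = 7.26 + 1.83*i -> [7.26, 9.09, 10.92, 12.75, 14.58]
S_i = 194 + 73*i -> [194, 267, 340, 413, 486]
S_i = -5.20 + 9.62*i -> [-5.2, 4.42, 14.04, 23.66, 33.28]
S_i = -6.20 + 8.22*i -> [-6.2, 2.02, 10.24, 18.46, 26.68]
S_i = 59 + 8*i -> [59, 67, 75, 83, 91]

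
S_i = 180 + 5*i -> [180, 185, 190, 195, 200]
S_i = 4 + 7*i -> [4, 11, 18, 25, 32]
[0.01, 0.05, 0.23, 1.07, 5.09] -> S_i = 0.01*4.75^i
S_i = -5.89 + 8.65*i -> [-5.89, 2.76, 11.41, 20.06, 28.71]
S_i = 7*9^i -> [7, 63, 567, 5103, 45927]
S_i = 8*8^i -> [8, 64, 512, 4096, 32768]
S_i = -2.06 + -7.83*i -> [-2.06, -9.89, -17.72, -25.55, -33.38]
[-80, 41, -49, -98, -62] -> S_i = Random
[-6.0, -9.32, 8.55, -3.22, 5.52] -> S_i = Random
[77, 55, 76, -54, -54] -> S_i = Random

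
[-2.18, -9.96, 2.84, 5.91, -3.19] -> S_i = Random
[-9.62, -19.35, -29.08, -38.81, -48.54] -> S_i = -9.62 + -9.73*i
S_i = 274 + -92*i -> [274, 182, 90, -2, -94]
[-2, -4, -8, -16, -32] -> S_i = -2*2^i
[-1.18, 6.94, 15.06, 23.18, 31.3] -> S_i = -1.18 + 8.12*i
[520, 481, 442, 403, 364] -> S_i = 520 + -39*i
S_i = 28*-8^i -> [28, -224, 1792, -14336, 114688]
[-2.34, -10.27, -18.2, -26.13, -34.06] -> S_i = -2.34 + -7.93*i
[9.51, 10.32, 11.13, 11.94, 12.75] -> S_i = 9.51 + 0.81*i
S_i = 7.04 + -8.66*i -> [7.04, -1.62, -10.28, -18.94, -27.6]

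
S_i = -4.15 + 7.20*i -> [-4.15, 3.05, 10.25, 17.45, 24.65]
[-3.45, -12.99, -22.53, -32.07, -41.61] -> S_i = -3.45 + -9.54*i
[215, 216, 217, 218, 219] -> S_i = 215 + 1*i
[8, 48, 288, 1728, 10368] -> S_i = 8*6^i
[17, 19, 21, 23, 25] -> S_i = 17 + 2*i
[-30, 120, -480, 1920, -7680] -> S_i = -30*-4^i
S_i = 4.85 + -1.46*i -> [4.85, 3.39, 1.93, 0.47, -0.99]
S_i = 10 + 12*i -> [10, 22, 34, 46, 58]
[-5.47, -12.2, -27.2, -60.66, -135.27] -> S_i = -5.47*2.23^i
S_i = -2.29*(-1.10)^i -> [-2.29, 2.52, -2.77, 3.05, -3.35]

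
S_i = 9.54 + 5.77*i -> [9.54, 15.31, 21.08, 26.85, 32.62]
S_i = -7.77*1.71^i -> [-7.77, -13.29, -22.72, -38.85, -66.44]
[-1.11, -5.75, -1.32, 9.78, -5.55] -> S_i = Random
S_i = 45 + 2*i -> [45, 47, 49, 51, 53]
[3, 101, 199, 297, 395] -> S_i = 3 + 98*i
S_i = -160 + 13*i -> [-160, -147, -134, -121, -108]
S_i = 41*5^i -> [41, 205, 1025, 5125, 25625]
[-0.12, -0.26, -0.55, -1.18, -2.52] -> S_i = -0.12*2.14^i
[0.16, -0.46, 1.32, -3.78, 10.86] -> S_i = 0.16*(-2.87)^i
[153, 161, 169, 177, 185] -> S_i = 153 + 8*i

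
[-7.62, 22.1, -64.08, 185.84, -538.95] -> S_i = -7.62*(-2.90)^i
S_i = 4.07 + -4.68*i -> [4.07, -0.61, -5.29, -9.97, -14.65]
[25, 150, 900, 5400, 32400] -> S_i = 25*6^i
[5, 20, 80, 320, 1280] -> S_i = 5*4^i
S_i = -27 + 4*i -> [-27, -23, -19, -15, -11]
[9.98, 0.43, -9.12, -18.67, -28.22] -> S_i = 9.98 + -9.55*i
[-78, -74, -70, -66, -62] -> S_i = -78 + 4*i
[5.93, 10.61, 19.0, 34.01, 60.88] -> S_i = 5.93*1.79^i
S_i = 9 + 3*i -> [9, 12, 15, 18, 21]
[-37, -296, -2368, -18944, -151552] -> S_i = -37*8^i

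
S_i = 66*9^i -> [66, 594, 5346, 48114, 433026]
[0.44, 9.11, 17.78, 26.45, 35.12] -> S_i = 0.44 + 8.67*i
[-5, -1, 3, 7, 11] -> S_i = -5 + 4*i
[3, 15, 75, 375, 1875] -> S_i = 3*5^i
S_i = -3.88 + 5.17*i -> [-3.88, 1.29, 6.46, 11.63, 16.8]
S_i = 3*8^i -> [3, 24, 192, 1536, 12288]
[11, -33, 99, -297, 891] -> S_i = 11*-3^i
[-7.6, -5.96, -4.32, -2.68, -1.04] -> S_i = -7.60 + 1.64*i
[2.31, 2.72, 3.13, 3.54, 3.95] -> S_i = 2.31 + 0.41*i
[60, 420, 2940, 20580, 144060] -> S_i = 60*7^i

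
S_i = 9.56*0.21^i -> [9.56, 2.01, 0.42, 0.09, 0.02]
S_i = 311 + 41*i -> [311, 352, 393, 434, 475]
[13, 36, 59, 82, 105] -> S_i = 13 + 23*i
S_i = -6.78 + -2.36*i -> [-6.78, -9.14, -11.5, -13.86, -16.22]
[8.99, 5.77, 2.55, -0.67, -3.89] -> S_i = 8.99 + -3.22*i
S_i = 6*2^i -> [6, 12, 24, 48, 96]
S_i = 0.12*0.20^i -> [0.12, 0.02, 0.0, 0.0, 0.0]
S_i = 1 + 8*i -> [1, 9, 17, 25, 33]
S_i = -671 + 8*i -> [-671, -663, -655, -647, -639]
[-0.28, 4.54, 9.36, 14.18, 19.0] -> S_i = -0.28 + 4.82*i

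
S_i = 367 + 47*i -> [367, 414, 461, 508, 555]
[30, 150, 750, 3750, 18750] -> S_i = 30*5^i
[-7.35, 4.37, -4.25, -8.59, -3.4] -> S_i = Random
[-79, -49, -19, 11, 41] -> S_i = -79 + 30*i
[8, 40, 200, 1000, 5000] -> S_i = 8*5^i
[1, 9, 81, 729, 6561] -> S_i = 1*9^i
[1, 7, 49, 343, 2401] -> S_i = 1*7^i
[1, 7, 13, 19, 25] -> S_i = 1 + 6*i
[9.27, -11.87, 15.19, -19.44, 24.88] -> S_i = 9.27*(-1.28)^i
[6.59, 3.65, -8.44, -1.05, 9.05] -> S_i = Random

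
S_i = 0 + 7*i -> [0, 7, 14, 21, 28]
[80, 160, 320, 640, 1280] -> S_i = 80*2^i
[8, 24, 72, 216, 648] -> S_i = 8*3^i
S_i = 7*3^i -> [7, 21, 63, 189, 567]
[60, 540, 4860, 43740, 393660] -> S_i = 60*9^i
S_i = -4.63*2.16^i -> [-4.63, -10.0, -21.6, -46.66, -100.79]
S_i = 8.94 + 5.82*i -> [8.94, 14.76, 20.58, 26.4, 32.22]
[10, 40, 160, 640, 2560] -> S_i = 10*4^i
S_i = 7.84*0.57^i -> [7.84, 4.47, 2.55, 1.45, 0.83]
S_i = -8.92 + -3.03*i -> [-8.92, -11.95, -14.98, -18.01, -21.04]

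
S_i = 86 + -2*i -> [86, 84, 82, 80, 78]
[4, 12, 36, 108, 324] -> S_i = 4*3^i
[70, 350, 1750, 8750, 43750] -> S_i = 70*5^i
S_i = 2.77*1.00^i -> [2.77, 2.77, 2.77, 2.77, 2.77]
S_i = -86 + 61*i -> [-86, -25, 36, 97, 158]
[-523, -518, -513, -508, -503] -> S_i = -523 + 5*i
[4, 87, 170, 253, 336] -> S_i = 4 + 83*i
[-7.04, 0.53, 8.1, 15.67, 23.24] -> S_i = -7.04 + 7.57*i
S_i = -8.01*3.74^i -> [-8.01, -29.96, -112.04, -419.03, -1567.18]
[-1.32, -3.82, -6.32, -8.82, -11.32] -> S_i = -1.32 + -2.50*i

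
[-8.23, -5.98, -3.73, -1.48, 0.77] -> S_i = -8.23 + 2.25*i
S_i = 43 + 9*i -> [43, 52, 61, 70, 79]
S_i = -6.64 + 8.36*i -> [-6.64, 1.72, 10.08, 18.44, 26.8]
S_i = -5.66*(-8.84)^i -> [-5.66, 50.03, -442.3, 3909.97, -34564.12]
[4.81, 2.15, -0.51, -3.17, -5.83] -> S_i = 4.81 + -2.66*i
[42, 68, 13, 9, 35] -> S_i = Random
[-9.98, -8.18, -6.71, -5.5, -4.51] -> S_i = -9.98*0.82^i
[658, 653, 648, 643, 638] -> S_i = 658 + -5*i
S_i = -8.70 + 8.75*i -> [-8.7, 0.05, 8.8, 17.55, 26.3]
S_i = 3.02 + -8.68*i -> [3.02, -5.66, -14.34, -23.02, -31.7]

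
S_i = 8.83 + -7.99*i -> [8.83, 0.84, -7.15, -15.14, -23.13]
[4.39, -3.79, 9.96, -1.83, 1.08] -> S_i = Random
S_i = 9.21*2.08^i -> [9.21, 19.16, 39.85, 82.88, 172.39]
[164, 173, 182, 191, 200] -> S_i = 164 + 9*i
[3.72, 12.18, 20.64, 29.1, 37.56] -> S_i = 3.72 + 8.46*i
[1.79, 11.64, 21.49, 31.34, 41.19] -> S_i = 1.79 + 9.85*i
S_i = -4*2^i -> [-4, -8, -16, -32, -64]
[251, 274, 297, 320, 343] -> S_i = 251 + 23*i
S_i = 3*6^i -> [3, 18, 108, 648, 3888]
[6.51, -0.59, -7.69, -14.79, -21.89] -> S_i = 6.51 + -7.10*i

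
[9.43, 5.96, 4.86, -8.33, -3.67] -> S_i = Random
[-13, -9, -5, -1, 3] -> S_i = -13 + 4*i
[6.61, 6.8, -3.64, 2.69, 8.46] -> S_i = Random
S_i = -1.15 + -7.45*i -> [-1.15, -8.6, -16.05, -23.5, -30.95]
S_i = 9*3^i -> [9, 27, 81, 243, 729]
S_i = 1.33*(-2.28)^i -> [1.33, -3.03, 6.91, -15.76, 35.94]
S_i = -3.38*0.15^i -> [-3.38, -0.51, -0.08, -0.01, -0.0]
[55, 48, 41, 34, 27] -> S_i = 55 + -7*i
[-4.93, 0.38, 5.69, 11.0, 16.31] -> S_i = -4.93 + 5.31*i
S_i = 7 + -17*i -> [7, -10, -27, -44, -61]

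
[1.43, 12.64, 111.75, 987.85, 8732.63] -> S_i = 1.43*8.84^i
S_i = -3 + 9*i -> [-3, 6, 15, 24, 33]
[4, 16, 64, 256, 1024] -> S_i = 4*4^i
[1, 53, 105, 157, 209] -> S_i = 1 + 52*i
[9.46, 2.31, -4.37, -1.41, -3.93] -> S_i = Random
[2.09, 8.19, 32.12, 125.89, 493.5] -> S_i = 2.09*3.92^i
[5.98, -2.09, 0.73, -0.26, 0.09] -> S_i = 5.98*(-0.35)^i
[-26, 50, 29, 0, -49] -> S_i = Random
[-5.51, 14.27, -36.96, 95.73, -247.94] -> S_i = -5.51*(-2.59)^i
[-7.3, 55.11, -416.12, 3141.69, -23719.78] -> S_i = -7.30*(-7.55)^i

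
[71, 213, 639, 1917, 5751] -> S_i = 71*3^i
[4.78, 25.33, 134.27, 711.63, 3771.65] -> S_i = 4.78*5.30^i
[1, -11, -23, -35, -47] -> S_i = 1 + -12*i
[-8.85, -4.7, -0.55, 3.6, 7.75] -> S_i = -8.85 + 4.15*i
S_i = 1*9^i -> [1, 9, 81, 729, 6561]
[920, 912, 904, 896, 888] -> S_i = 920 + -8*i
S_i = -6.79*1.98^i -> [-6.79, -13.44, -26.62, -52.71, -104.36]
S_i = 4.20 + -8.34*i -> [4.2, -4.14, -12.48, -20.82, -29.16]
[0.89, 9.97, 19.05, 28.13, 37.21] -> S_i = 0.89 + 9.08*i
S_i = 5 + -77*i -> [5, -72, -149, -226, -303]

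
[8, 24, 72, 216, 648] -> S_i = 8*3^i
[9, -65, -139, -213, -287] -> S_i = 9 + -74*i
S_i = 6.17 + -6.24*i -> [6.17, -0.07, -6.31, -12.55, -18.79]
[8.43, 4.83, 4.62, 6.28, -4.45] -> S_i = Random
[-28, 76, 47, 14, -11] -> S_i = Random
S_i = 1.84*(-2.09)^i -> [1.84, -3.85, 8.04, -16.8, 35.11]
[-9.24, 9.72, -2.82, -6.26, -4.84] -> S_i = Random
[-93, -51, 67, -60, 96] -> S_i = Random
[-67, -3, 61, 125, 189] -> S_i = -67 + 64*i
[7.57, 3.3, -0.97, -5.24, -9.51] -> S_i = 7.57 + -4.27*i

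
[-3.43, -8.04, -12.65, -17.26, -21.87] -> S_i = -3.43 + -4.61*i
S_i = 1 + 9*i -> [1, 10, 19, 28, 37]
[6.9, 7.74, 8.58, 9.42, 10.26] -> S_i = 6.90 + 0.84*i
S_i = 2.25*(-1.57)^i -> [2.25, -3.53, 5.55, -8.71, 13.67]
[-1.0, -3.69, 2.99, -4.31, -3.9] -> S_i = Random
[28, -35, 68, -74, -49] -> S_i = Random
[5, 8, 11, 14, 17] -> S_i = 5 + 3*i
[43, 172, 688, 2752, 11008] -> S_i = 43*4^i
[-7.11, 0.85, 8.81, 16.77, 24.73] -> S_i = -7.11 + 7.96*i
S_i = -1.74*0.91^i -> [-1.74, -1.58, -1.44, -1.31, -1.19]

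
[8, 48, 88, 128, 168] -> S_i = 8 + 40*i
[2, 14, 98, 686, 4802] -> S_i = 2*7^i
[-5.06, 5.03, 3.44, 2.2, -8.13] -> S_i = Random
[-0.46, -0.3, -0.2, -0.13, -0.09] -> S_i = -0.46*0.66^i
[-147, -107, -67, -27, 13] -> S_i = -147 + 40*i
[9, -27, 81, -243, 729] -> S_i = 9*-3^i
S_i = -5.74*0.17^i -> [-5.74, -0.98, -0.17, -0.03, -0.0]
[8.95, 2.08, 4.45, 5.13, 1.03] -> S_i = Random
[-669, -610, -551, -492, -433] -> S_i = -669 + 59*i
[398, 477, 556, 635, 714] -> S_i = 398 + 79*i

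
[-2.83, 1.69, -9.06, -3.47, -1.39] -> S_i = Random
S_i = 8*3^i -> [8, 24, 72, 216, 648]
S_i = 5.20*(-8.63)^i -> [5.2, -44.88, 387.28, -3342.23, 28843.4]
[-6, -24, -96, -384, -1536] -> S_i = -6*4^i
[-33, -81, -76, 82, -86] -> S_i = Random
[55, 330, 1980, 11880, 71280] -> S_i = 55*6^i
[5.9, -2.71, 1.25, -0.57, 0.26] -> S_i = 5.90*(-0.46)^i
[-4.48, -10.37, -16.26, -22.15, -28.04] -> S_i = -4.48 + -5.89*i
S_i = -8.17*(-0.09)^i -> [-8.17, 0.74, -0.07, 0.01, -0.0]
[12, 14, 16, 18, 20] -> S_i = 12 + 2*i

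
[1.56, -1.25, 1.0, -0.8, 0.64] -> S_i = 1.56*(-0.80)^i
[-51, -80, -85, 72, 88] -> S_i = Random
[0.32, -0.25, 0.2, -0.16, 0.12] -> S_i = 0.32*(-0.79)^i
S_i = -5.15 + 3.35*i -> [-5.15, -1.8, 1.55, 4.9, 8.25]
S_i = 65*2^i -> [65, 130, 260, 520, 1040]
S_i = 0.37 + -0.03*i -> [0.37, 0.34, 0.31, 0.28, 0.25]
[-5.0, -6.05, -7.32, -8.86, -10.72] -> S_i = -5.00*1.21^i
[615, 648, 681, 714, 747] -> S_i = 615 + 33*i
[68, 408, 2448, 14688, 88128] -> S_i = 68*6^i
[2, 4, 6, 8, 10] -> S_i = 2 + 2*i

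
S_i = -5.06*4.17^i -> [-5.06, -21.1, -87.99, -366.91, -1530.01]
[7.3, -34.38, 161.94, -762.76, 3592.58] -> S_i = 7.30*(-4.71)^i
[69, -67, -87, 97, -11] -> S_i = Random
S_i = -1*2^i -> [-1, -2, -4, -8, -16]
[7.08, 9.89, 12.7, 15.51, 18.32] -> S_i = 7.08 + 2.81*i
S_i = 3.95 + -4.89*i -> [3.95, -0.94, -5.83, -10.72, -15.61]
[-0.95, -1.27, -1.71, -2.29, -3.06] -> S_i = -0.95*1.34^i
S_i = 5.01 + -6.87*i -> [5.01, -1.86, -8.73, -15.6, -22.47]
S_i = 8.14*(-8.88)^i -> [8.14, -72.28, 641.87, -5699.85, 50614.65]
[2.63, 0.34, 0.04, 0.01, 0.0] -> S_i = 2.63*0.13^i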